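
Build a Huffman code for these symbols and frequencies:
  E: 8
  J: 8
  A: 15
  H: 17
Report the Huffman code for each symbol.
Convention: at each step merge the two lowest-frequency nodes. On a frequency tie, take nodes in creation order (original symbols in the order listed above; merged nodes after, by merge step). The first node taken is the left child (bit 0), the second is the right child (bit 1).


Huffman tree construction:
Step 1: Merge E(8) + J(8) = 16
Step 2: Merge A(15) + (E+J)(16) = 31
Step 3: Merge H(17) + (A+(E+J))(31) = 48
Read each symbol's code off the tree from the root (left child = 0, right child = 1).

Codes:
  E: 110 (length 3)
  J: 111 (length 3)
  A: 10 (length 2)
  H: 0 (length 1)
Average code length: 95/48 = 1.9792 bits/symbol


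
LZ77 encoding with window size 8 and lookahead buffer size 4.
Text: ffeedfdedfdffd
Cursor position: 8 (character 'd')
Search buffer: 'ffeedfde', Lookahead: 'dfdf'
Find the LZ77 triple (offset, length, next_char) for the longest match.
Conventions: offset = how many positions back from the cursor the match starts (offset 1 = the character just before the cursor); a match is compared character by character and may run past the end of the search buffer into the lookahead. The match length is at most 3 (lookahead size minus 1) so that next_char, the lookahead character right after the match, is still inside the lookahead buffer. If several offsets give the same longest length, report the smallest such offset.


Try each offset into the search buffer:
  offset=1 (pos 7, char 'e'): match length 0
  offset=2 (pos 6, char 'd'): match length 1
  offset=3 (pos 5, char 'f'): match length 0
  offset=4 (pos 4, char 'd'): match length 3
  offset=5 (pos 3, char 'e'): match length 0
  offset=6 (pos 2, char 'e'): match length 0
  offset=7 (pos 1, char 'f'): match length 0
  offset=8 (pos 0, char 'f'): match length 0
Longest match has length 3 at offset 4.
next_char = character at position 8 + 3 = 11 -> 'f'

Best match: offset=4, length=3 (matching 'dfd' starting at position 4)
LZ77 triple: (4, 3, 'f')


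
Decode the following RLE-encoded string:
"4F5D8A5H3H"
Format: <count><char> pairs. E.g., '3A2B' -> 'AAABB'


Expanding each <count><char> pair:
  4F -> 'FFFF'
  5D -> 'DDDDD'
  8A -> 'AAAAAAAA'
  5H -> 'HHHHH'
  3H -> 'HHH'

Decoded = FFFFDDDDDAAAAAAAAHHHHHHHH


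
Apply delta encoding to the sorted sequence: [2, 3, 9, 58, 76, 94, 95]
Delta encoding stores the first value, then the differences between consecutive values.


First value: 2
Deltas:
  3 - 2 = 1
  9 - 3 = 6
  58 - 9 = 49
  76 - 58 = 18
  94 - 76 = 18
  95 - 94 = 1


Delta encoded: [2, 1, 6, 49, 18, 18, 1]


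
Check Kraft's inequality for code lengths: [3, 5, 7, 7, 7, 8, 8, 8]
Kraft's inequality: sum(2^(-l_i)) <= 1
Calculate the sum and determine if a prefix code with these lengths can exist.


Sum = 2^(-3) + 2^(-5) + 2^(-7) + 2^(-7) + 2^(-7) + 2^(-8) + 2^(-8) + 2^(-8)
    = 0.125 + 0.03125 + 0.0078125 + 0.0078125 + 0.0078125 + 0.00390625 + 0.00390625 + 0.00390625
    = 49/256 = 0.19140625
Since 0.19140625 <= 1, Kraft's inequality IS satisfied.
A prefix code with these lengths CAN exist.

Kraft sum = 0.19140625. Satisfied.


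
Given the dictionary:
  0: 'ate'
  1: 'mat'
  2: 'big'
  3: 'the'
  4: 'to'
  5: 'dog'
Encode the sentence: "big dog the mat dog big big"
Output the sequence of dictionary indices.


Look up each word in the dictionary:
  'big' -> 2
  'dog' -> 5
  'the' -> 3
  'mat' -> 1
  'dog' -> 5
  'big' -> 2
  'big' -> 2

Encoded: [2, 5, 3, 1, 5, 2, 2]


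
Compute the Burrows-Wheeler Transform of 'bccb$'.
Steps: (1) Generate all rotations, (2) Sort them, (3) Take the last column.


Rotations (sorted):
  0: $bccb -> last char: b
  1: b$bcc -> last char: c
  2: bccb$ -> last char: $
  3: cb$bc -> last char: c
  4: ccb$b -> last char: b


BWT = bc$cb


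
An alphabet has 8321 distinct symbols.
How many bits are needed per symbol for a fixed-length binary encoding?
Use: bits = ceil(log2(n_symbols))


log2(8321) = 13.0225
Bracket: 2^13 = 8192 < 8321 <= 2^14 = 16384
So ceil(log2(8321)) = 14

bits = ceil(log2(8321)) = ceil(13.0225) = 14 bits


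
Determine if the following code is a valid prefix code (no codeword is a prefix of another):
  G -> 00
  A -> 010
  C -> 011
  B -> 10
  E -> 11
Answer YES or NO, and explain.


Checking each pair (does one codeword prefix another?):
  G='00' vs A='010': no prefix
  G='00' vs C='011': no prefix
  G='00' vs B='10': no prefix
  G='00' vs E='11': no prefix
  A='010' vs G='00': no prefix
  A='010' vs C='011': no prefix
  A='010' vs B='10': no prefix
  A='010' vs E='11': no prefix
  C='011' vs G='00': no prefix
  C='011' vs A='010': no prefix
  C='011' vs B='10': no prefix
  C='011' vs E='11': no prefix
  B='10' vs G='00': no prefix
  B='10' vs A='010': no prefix
  B='10' vs C='011': no prefix
  B='10' vs E='11': no prefix
  E='11' vs G='00': no prefix
  E='11' vs A='010': no prefix
  E='11' vs C='011': no prefix
  E='11' vs B='10': no prefix
No violation found over all pairs.

YES -- this is a valid prefix code. No codeword is a prefix of any other codeword.


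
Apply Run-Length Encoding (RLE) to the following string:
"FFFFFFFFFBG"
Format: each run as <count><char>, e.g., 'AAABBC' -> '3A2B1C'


Scanning runs left to right:
  i=0: run of 'F' x 9 -> '9F'
  i=9: run of 'B' x 1 -> '1B'
  i=10: run of 'G' x 1 -> '1G'

RLE = 9F1B1G


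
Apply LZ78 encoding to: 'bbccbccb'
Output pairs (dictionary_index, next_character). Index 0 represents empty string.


LZ78 encoding steps:
Dictionary: {0: ''}
Step 1: w='' (idx 0), next='b' -> output (0, 'b'), add 'b' as idx 1
Step 2: w='b' (idx 1), next='c' -> output (1, 'c'), add 'bc' as idx 2
Step 3: w='' (idx 0), next='c' -> output (0, 'c'), add 'c' as idx 3
Step 4: w='bc' (idx 2), next='c' -> output (2, 'c'), add 'bcc' as idx 4
Step 5: w='b' (idx 1), end of input -> output (1, '')


Encoded: [(0, 'b'), (1, 'c'), (0, 'c'), (2, 'c'), (1, '')]


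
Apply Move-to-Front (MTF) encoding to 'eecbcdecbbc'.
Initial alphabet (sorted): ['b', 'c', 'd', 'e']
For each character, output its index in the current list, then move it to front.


MTF encoding:
'e': index 3 in ['b', 'c', 'd', 'e'] -> ['e', 'b', 'c', 'd']
'e': index 0 in ['e', 'b', 'c', 'd'] -> ['e', 'b', 'c', 'd']
'c': index 2 in ['e', 'b', 'c', 'd'] -> ['c', 'e', 'b', 'd']
'b': index 2 in ['c', 'e', 'b', 'd'] -> ['b', 'c', 'e', 'd']
'c': index 1 in ['b', 'c', 'e', 'd'] -> ['c', 'b', 'e', 'd']
'd': index 3 in ['c', 'b', 'e', 'd'] -> ['d', 'c', 'b', 'e']
'e': index 3 in ['d', 'c', 'b', 'e'] -> ['e', 'd', 'c', 'b']
'c': index 2 in ['e', 'd', 'c', 'b'] -> ['c', 'e', 'd', 'b']
'b': index 3 in ['c', 'e', 'd', 'b'] -> ['b', 'c', 'e', 'd']
'b': index 0 in ['b', 'c', 'e', 'd'] -> ['b', 'c', 'e', 'd']
'c': index 1 in ['b', 'c', 'e', 'd'] -> ['c', 'b', 'e', 'd']


Output: [3, 0, 2, 2, 1, 3, 3, 2, 3, 0, 1]


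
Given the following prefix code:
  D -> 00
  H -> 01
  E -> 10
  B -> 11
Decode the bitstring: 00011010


Decoding step by step:
Bits 00 -> D
Bits 01 -> H
Bits 10 -> E
Bits 10 -> E


Decoded message: DHEE


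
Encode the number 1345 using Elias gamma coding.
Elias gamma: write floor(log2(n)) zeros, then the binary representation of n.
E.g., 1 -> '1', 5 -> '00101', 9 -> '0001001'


num_bits = floor(log2(1345)) + 1 = 11
leading_zeros = num_bits - 1 = 10
binary(1345) = 10101000001

Elias gamma(1345) = '0000000000' + '10101000001' = 000000000010101000001 (21 bits)


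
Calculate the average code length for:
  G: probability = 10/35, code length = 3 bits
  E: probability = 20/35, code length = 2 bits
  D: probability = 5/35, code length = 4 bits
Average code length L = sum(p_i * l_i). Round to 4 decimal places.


Weighted contributions p_i * l_i:
  G: (10/35) * 3 = 30/35
  E: (20/35) * 2 = 40/35
  D: (5/35) * 4 = 20/35
Sum = (30 + 40 + 20)/35 = 90/35

L = 90/35 = 2.5714 bits/symbol


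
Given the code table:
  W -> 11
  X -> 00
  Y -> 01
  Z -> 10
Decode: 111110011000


Decoding:
11 -> W
11 -> W
10 -> Z
01 -> Y
10 -> Z
00 -> X


Result: WWZYZX


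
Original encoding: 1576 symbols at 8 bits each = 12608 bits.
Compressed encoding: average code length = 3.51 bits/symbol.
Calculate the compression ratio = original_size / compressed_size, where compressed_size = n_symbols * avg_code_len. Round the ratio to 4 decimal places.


original_size = n_symbols * orig_bits = 1576 * 8 = 12608 bits
compressed_size = n_symbols * avg_code_len = 1576 * 3.51 = 5531.76 bits
ratio = original_size / compressed_size = 12608 / 5531.76 = 2.2792

Compression ratio = 2.2792


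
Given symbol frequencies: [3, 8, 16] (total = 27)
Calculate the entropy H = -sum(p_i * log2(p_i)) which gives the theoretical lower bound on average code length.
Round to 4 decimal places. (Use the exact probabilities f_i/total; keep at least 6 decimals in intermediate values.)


Per-symbol terms -p_i * log2(p_i) with p_i = f_i/27:
  p = 3/27 = 0.111111: log2(p) = -3.169925, -p*log2(p) = 0.352214
  p = 8/27 = 0.296296: log2(p) = -1.754888, -p*log2(p) = 0.519967
  p = 16/27 = 0.592593: log2(p) = -0.754888, -p*log2(p) = 0.447341
H = 0.352214 + 0.519967 + 0.447341 = 1.319522

H = 1.3195 bits/symbol


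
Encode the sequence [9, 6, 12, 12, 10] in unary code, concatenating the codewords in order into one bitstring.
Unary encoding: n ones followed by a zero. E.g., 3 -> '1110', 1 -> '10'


Encode each number as n ones followed by a terminating 0:
  9 -> 1111111110 (10 bits)
  6 -> 1111110 (7 bits)
  12 -> 1111111111110 (13 bits)
  12 -> 1111111111110 (13 bits)
  10 -> 11111111110 (11 bits)
Total length = 10 + 7 + 13 + 13 + 11 = 54 bits.

Unary([9, 6, 12, 12, 10]) = 111111111011111101111111111110111111111111011111111110 (54 bits)


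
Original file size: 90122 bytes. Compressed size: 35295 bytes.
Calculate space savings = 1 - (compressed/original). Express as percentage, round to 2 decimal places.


ratio = compressed/original = 35295/90122 = 0.391636
savings = 1 - ratio = 1 - 0.391636 = 0.608364
as a percentage: 0.608364 * 100 = 60.84%

Space savings = 1 - 35295/90122 = 60.84%


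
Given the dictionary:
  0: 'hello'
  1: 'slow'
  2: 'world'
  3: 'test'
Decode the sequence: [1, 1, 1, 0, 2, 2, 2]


Look up each index in the dictionary:
  1 -> 'slow'
  1 -> 'slow'
  1 -> 'slow'
  0 -> 'hello'
  2 -> 'world'
  2 -> 'world'
  2 -> 'world'

Decoded: "slow slow slow hello world world world"


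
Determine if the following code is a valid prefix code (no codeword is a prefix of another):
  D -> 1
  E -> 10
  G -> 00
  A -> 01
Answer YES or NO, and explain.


Checking each pair (does one codeword prefix another?):
  D='1' vs E='10': prefix -- VIOLATION

NO -- this is NOT a valid prefix code. D (1) is a prefix of E (10).


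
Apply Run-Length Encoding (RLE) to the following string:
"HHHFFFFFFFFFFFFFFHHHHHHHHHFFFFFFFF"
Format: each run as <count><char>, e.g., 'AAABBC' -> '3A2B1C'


Scanning runs left to right:
  i=0: run of 'H' x 3 -> '3H'
  i=3: run of 'F' x 14 -> '14F'
  i=17: run of 'H' x 9 -> '9H'
  i=26: run of 'F' x 8 -> '8F'

RLE = 3H14F9H8F


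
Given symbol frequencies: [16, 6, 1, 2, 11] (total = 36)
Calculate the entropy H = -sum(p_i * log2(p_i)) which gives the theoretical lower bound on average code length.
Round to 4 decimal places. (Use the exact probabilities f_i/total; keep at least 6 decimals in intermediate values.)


Per-symbol terms -p_i * log2(p_i) with p_i = f_i/36:
  p = 16/36 = 0.444444: log2(p) = -1.169925, -p*log2(p) = 0.519967
  p = 6/36 = 0.166667: log2(p) = -2.584963, -p*log2(p) = 0.430827
  p = 1/36 = 0.027778: log2(p) = -5.169925, -p*log2(p) = 0.143609
  p = 2/36 = 0.055556: log2(p) = -4.169925, -p*log2(p) = 0.231663
  p = 11/36 = 0.305556: log2(p) = -1.710493, -p*log2(p) = 0.522651
H = 0.519967 + 0.430827 + 0.143609 + 0.231663 + 0.522651 = 1.848717

H = 1.8487 bits/symbol


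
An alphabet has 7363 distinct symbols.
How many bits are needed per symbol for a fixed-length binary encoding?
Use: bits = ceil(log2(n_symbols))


log2(7363) = 12.8461
Bracket: 2^12 = 4096 < 7363 <= 2^13 = 8192
So ceil(log2(7363)) = 13

bits = ceil(log2(7363)) = ceil(12.8461) = 13 bits


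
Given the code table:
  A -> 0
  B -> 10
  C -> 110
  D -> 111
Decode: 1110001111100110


Decoding:
111 -> D
0 -> A
0 -> A
0 -> A
111 -> D
110 -> C
0 -> A
110 -> C


Result: DAAADCAC


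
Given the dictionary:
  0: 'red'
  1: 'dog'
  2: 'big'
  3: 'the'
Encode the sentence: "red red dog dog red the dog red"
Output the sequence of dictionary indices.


Look up each word in the dictionary:
  'red' -> 0
  'red' -> 0
  'dog' -> 1
  'dog' -> 1
  'red' -> 0
  'the' -> 3
  'dog' -> 1
  'red' -> 0

Encoded: [0, 0, 1, 1, 0, 3, 1, 0]


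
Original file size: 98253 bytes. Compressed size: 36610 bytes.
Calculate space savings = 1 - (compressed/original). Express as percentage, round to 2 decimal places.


ratio = compressed/original = 36610/98253 = 0.372609
savings = 1 - ratio = 1 - 0.372609 = 0.627391
as a percentage: 0.627391 * 100 = 62.74%

Space savings = 1 - 36610/98253 = 62.74%


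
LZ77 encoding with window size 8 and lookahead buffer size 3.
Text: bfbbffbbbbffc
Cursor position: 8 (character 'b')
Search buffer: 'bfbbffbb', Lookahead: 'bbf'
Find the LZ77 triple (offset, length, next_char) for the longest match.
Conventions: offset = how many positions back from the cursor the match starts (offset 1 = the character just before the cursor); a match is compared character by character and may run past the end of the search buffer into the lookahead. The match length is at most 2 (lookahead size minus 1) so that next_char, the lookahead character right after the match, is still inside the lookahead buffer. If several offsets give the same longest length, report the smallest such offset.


Try each offset into the search buffer:
  offset=1 (pos 7, char 'b'): match length 2
  offset=2 (pos 6, char 'b'): match length 2
  offset=3 (pos 5, char 'f'): match length 0
  offset=4 (pos 4, char 'f'): match length 0
  offset=5 (pos 3, char 'b'): match length 1
  offset=6 (pos 2, char 'b'): match length 2
  offset=7 (pos 1, char 'f'): match length 0
  offset=8 (pos 0, char 'b'): match length 1
Longest match has length 2, found at offsets 1, 2, 6; take the smallest, offset 1.
next_char = character at position 8 + 2 = 10 -> 'f'

Best match: offset=1, length=2 (matching 'bb' starting at position 7)
LZ77 triple: (1, 2, 'f')


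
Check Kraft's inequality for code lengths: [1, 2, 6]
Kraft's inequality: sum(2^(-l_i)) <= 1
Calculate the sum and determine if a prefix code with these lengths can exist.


Sum = 2^(-1) + 2^(-2) + 2^(-6)
    = 0.5 + 0.25 + 0.015625
    = 49/64 = 0.765625
Since 0.765625 <= 1, Kraft's inequality IS satisfied.
A prefix code with these lengths CAN exist.

Kraft sum = 0.765625. Satisfied.


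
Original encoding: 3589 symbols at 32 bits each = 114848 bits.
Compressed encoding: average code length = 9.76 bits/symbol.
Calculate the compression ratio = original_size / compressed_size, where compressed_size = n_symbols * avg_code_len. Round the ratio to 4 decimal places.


original_size = n_symbols * orig_bits = 3589 * 32 = 114848 bits
compressed_size = n_symbols * avg_code_len = 3589 * 9.76 = 35028.64 bits
ratio = original_size / compressed_size = 114848 / 35028.64 = 3.2787

Compression ratio = 3.2787


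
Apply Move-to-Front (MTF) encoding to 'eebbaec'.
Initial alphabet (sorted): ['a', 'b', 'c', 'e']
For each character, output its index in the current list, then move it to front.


MTF encoding:
'e': index 3 in ['a', 'b', 'c', 'e'] -> ['e', 'a', 'b', 'c']
'e': index 0 in ['e', 'a', 'b', 'c'] -> ['e', 'a', 'b', 'c']
'b': index 2 in ['e', 'a', 'b', 'c'] -> ['b', 'e', 'a', 'c']
'b': index 0 in ['b', 'e', 'a', 'c'] -> ['b', 'e', 'a', 'c']
'a': index 2 in ['b', 'e', 'a', 'c'] -> ['a', 'b', 'e', 'c']
'e': index 2 in ['a', 'b', 'e', 'c'] -> ['e', 'a', 'b', 'c']
'c': index 3 in ['e', 'a', 'b', 'c'] -> ['c', 'e', 'a', 'b']


Output: [3, 0, 2, 0, 2, 2, 3]


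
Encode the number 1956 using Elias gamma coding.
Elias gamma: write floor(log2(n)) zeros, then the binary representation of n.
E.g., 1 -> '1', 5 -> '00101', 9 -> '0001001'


num_bits = floor(log2(1956)) + 1 = 11
leading_zeros = num_bits - 1 = 10
binary(1956) = 11110100100

Elias gamma(1956) = '0000000000' + '11110100100' = 000000000011110100100 (21 bits)


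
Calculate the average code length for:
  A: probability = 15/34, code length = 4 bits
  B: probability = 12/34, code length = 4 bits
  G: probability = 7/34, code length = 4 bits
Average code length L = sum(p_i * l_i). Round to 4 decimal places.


Weighted contributions p_i * l_i:
  A: (15/34) * 4 = 60/34
  B: (12/34) * 4 = 48/34
  G: (7/34) * 4 = 28/34
Sum = (60 + 48 + 28)/34 = 136/34

L = 136/34 = 4.0000 bits/symbol


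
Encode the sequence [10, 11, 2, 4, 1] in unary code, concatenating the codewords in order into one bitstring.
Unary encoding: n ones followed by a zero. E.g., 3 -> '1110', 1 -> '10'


Encode each number as n ones followed by a terminating 0:
  10 -> 11111111110 (11 bits)
  11 -> 111111111110 (12 bits)
  2 -> 110 (3 bits)
  4 -> 11110 (5 bits)
  1 -> 10 (2 bits)
Total length = 11 + 12 + 3 + 5 + 2 = 33 bits.

Unary([10, 11, 2, 4, 1]) = 111111111101111111111101101111010 (33 bits)


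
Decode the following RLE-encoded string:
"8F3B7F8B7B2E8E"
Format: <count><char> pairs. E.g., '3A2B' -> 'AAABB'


Expanding each <count><char> pair:
  8F -> 'FFFFFFFF'
  3B -> 'BBB'
  7F -> 'FFFFFFF'
  8B -> 'BBBBBBBB'
  7B -> 'BBBBBBB'
  2E -> 'EE'
  8E -> 'EEEEEEEE'

Decoded = FFFFFFFFBBBFFFFFFFBBBBBBBBBBBBBBBEEEEEEEEEE


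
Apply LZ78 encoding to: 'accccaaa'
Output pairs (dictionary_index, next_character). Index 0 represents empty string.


LZ78 encoding steps:
Dictionary: {0: ''}
Step 1: w='' (idx 0), next='a' -> output (0, 'a'), add 'a' as idx 1
Step 2: w='' (idx 0), next='c' -> output (0, 'c'), add 'c' as idx 2
Step 3: w='c' (idx 2), next='c' -> output (2, 'c'), add 'cc' as idx 3
Step 4: w='c' (idx 2), next='a' -> output (2, 'a'), add 'ca' as idx 4
Step 5: w='a' (idx 1), next='a' -> output (1, 'a'), add 'aa' as idx 5


Encoded: [(0, 'a'), (0, 'c'), (2, 'c'), (2, 'a'), (1, 'a')]


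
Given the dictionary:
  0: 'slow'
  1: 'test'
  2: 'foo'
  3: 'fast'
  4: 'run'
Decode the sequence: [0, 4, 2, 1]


Look up each index in the dictionary:
  0 -> 'slow'
  4 -> 'run'
  2 -> 'foo'
  1 -> 'test'

Decoded: "slow run foo test"


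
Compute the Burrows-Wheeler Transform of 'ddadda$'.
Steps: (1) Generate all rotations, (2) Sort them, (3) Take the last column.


Rotations (sorted):
  0: $ddadda -> last char: a
  1: a$ddadd -> last char: d
  2: adda$dd -> last char: d
  3: da$ddad -> last char: d
  4: dadda$d -> last char: d
  5: dda$dda -> last char: a
  6: ddadda$ -> last char: $


BWT = adddda$


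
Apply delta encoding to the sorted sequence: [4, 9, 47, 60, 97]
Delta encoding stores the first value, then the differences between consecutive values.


First value: 4
Deltas:
  9 - 4 = 5
  47 - 9 = 38
  60 - 47 = 13
  97 - 60 = 37


Delta encoded: [4, 5, 38, 13, 37]


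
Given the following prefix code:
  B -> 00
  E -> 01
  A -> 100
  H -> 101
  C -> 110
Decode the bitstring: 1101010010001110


Decoding step by step:
Bits 110 -> C
Bits 101 -> H
Bits 00 -> B
Bits 100 -> A
Bits 01 -> E
Bits 110 -> C


Decoded message: CHBAEC


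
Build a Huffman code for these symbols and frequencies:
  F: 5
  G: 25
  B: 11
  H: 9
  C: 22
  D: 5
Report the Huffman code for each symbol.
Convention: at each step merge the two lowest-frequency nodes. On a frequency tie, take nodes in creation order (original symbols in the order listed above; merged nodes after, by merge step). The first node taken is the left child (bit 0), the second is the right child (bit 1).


Huffman tree construction:
Step 1: Merge F(5) + D(5) = 10
Step 2: Merge H(9) + (F+D)(10) = 19
Step 3: Merge B(11) + (H+(F+D))(19) = 30
Step 4: Merge C(22) + G(25) = 47
Step 5: Merge (B+(H+(F+D)))(30) + (C+G)(47) = 77
Read each symbol's code off the tree from the root (left child = 0, right child = 1).

Codes:
  F: 0110 (length 4)
  G: 11 (length 2)
  B: 00 (length 2)
  H: 010 (length 3)
  C: 10 (length 2)
  D: 0111 (length 4)
Average code length: 183/77 = 2.3766 bits/symbol


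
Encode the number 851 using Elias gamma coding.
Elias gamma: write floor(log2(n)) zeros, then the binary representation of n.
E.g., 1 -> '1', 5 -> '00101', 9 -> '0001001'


num_bits = floor(log2(851)) + 1 = 10
leading_zeros = num_bits - 1 = 9
binary(851) = 1101010011

Elias gamma(851) = '000000000' + '1101010011' = 0000000001101010011 (19 bits)


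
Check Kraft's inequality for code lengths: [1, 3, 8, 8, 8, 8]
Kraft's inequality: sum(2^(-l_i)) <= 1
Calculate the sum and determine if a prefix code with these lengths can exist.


Sum = 2^(-1) + 2^(-3) + 2^(-8) + 2^(-8) + 2^(-8) + 2^(-8)
    = 0.5 + 0.125 + 0.00390625 + 0.00390625 + 0.00390625 + 0.00390625
    = 164/256 = 0.640625
Since 0.640625 <= 1, Kraft's inequality IS satisfied.
A prefix code with these lengths CAN exist.

Kraft sum = 0.640625. Satisfied.


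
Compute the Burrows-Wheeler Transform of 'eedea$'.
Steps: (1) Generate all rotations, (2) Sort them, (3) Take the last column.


Rotations (sorted):
  0: $eedea -> last char: a
  1: a$eede -> last char: e
  2: dea$ee -> last char: e
  3: ea$eed -> last char: d
  4: edea$e -> last char: e
  5: eedea$ -> last char: $


BWT = aeede$


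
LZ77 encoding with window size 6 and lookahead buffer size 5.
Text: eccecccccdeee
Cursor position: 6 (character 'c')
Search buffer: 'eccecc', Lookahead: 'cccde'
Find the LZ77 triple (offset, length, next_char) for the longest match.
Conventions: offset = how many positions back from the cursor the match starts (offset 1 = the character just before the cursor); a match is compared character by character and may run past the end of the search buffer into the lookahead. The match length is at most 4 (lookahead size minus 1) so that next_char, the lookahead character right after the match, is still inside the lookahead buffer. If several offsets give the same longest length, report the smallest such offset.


Try each offset into the search buffer:
  offset=1 (pos 5, char 'c'): match length 3
  offset=2 (pos 4, char 'c'): match length 3
  offset=3 (pos 3, char 'e'): match length 0
  offset=4 (pos 2, char 'c'): match length 1
  offset=5 (pos 1, char 'c'): match length 2
  offset=6 (pos 0, char 'e'): match length 0
Longest match has length 3, found at offsets 1, 2; take the smallest, offset 1.
next_char = character at position 6 + 3 = 9 -> 'd'

Best match: offset=1, length=3 (matching 'ccc' starting at position 5)
LZ77 triple: (1, 3, 'd')


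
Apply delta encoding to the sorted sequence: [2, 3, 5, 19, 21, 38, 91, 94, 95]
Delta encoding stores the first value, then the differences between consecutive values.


First value: 2
Deltas:
  3 - 2 = 1
  5 - 3 = 2
  19 - 5 = 14
  21 - 19 = 2
  38 - 21 = 17
  91 - 38 = 53
  94 - 91 = 3
  95 - 94 = 1


Delta encoded: [2, 1, 2, 14, 2, 17, 53, 3, 1]


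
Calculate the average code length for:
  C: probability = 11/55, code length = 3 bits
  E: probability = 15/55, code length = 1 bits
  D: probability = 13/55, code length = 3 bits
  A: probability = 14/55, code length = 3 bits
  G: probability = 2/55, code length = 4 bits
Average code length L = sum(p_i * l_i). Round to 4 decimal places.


Weighted contributions p_i * l_i:
  C: (11/55) * 3 = 33/55
  E: (15/55) * 1 = 15/55
  D: (13/55) * 3 = 39/55
  A: (14/55) * 3 = 42/55
  G: (2/55) * 4 = 8/55
Sum = (33 + 15 + 39 + 42 + 8)/55 = 137/55

L = 137/55 = 2.4909 bits/symbol


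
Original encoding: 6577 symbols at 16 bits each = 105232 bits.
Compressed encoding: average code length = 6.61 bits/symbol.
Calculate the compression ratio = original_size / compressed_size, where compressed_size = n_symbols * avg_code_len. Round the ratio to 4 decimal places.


original_size = n_symbols * orig_bits = 6577 * 16 = 105232 bits
compressed_size = n_symbols * avg_code_len = 6577 * 6.61 = 43473.97 bits
ratio = original_size / compressed_size = 105232 / 43473.97 = 2.4206

Compression ratio = 2.4206


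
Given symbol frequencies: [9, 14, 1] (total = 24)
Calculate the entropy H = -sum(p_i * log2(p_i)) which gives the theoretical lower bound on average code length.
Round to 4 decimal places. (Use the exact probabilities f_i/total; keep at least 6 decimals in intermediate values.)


Per-symbol terms -p_i * log2(p_i) with p_i = f_i/24:
  p = 9/24 = 0.375000: log2(p) = -1.415037, -p*log2(p) = 0.530639
  p = 14/24 = 0.583333: log2(p) = -0.777608, -p*log2(p) = 0.453604
  p = 1/24 = 0.041667: log2(p) = -4.584963, -p*log2(p) = 0.191040
H = 0.530639 + 0.453604 + 0.191040 = 1.175283

H = 1.1753 bits/symbol


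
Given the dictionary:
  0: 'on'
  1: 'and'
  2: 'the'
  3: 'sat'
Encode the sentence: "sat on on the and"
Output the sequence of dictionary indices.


Look up each word in the dictionary:
  'sat' -> 3
  'on' -> 0
  'on' -> 0
  'the' -> 2
  'and' -> 1

Encoded: [3, 0, 0, 2, 1]


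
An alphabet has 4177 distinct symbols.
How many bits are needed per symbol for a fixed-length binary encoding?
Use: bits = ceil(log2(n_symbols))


log2(4177) = 12.0283
Bracket: 2^12 = 4096 < 4177 <= 2^13 = 8192
So ceil(log2(4177)) = 13

bits = ceil(log2(4177)) = ceil(12.0283) = 13 bits


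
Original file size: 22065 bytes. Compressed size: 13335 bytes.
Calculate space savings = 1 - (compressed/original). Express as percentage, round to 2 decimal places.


ratio = compressed/original = 13335/22065 = 0.604351
savings = 1 - ratio = 1 - 0.604351 = 0.395649
as a percentage: 0.395649 * 100 = 39.56%

Space savings = 1 - 13335/22065 = 39.56%


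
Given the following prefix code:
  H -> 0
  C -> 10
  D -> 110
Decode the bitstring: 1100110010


Decoding step by step:
Bits 110 -> D
Bits 0 -> H
Bits 110 -> D
Bits 0 -> H
Bits 10 -> C


Decoded message: DHDHC


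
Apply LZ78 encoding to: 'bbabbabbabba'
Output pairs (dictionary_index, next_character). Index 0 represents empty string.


LZ78 encoding steps:
Dictionary: {0: ''}
Step 1: w='' (idx 0), next='b' -> output (0, 'b'), add 'b' as idx 1
Step 2: w='b' (idx 1), next='a' -> output (1, 'a'), add 'ba' as idx 2
Step 3: w='b' (idx 1), next='b' -> output (1, 'b'), add 'bb' as idx 3
Step 4: w='' (idx 0), next='a' -> output (0, 'a'), add 'a' as idx 4
Step 5: w='bb' (idx 3), next='a' -> output (3, 'a'), add 'bba' as idx 5
Step 6: w='bba' (idx 5), end of input -> output (5, '')


Encoded: [(0, 'b'), (1, 'a'), (1, 'b'), (0, 'a'), (3, 'a'), (5, '')]


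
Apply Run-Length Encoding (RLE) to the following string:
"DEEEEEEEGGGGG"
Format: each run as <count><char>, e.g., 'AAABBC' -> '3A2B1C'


Scanning runs left to right:
  i=0: run of 'D' x 1 -> '1D'
  i=1: run of 'E' x 7 -> '7E'
  i=8: run of 'G' x 5 -> '5G'

RLE = 1D7E5G


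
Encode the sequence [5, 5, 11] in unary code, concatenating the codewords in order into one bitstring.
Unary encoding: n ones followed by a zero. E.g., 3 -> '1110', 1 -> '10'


Encode each number as n ones followed by a terminating 0:
  5 -> 111110 (6 bits)
  5 -> 111110 (6 bits)
  11 -> 111111111110 (12 bits)
Total length = 6 + 6 + 12 = 24 bits.

Unary([5, 5, 11]) = 111110111110111111111110 (24 bits)


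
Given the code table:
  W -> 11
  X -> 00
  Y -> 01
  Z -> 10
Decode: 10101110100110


Decoding:
10 -> Z
10 -> Z
11 -> W
10 -> Z
10 -> Z
01 -> Y
10 -> Z


Result: ZZWZZYZ


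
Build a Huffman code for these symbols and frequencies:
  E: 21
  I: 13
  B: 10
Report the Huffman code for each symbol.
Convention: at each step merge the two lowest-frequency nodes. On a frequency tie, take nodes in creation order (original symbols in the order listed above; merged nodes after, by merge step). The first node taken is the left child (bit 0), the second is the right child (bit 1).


Huffman tree construction:
Step 1: Merge B(10) + I(13) = 23
Step 2: Merge E(21) + (B+I)(23) = 44
Read each symbol's code off the tree from the root (left child = 0, right child = 1).

Codes:
  E: 0 (length 1)
  I: 11 (length 2)
  B: 10 (length 2)
Average code length: 67/44 = 1.5227 bits/symbol


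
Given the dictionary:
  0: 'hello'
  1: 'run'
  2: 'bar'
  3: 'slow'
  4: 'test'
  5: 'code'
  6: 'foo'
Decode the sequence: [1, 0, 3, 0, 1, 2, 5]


Look up each index in the dictionary:
  1 -> 'run'
  0 -> 'hello'
  3 -> 'slow'
  0 -> 'hello'
  1 -> 'run'
  2 -> 'bar'
  5 -> 'code'

Decoded: "run hello slow hello run bar code"


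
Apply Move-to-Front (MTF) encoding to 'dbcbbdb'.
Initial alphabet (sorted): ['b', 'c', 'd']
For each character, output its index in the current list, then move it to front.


MTF encoding:
'd': index 2 in ['b', 'c', 'd'] -> ['d', 'b', 'c']
'b': index 1 in ['d', 'b', 'c'] -> ['b', 'd', 'c']
'c': index 2 in ['b', 'd', 'c'] -> ['c', 'b', 'd']
'b': index 1 in ['c', 'b', 'd'] -> ['b', 'c', 'd']
'b': index 0 in ['b', 'c', 'd'] -> ['b', 'c', 'd']
'd': index 2 in ['b', 'c', 'd'] -> ['d', 'b', 'c']
'b': index 1 in ['d', 'b', 'c'] -> ['b', 'd', 'c']


Output: [2, 1, 2, 1, 0, 2, 1]


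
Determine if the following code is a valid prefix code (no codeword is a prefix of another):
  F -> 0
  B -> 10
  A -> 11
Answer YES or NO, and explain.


Checking each pair (does one codeword prefix another?):
  F='0' vs B='10': no prefix
  F='0' vs A='11': no prefix
  B='10' vs F='0': no prefix
  B='10' vs A='11': no prefix
  A='11' vs F='0': no prefix
  A='11' vs B='10': no prefix
No violation found over all pairs.

YES -- this is a valid prefix code. No codeword is a prefix of any other codeword.


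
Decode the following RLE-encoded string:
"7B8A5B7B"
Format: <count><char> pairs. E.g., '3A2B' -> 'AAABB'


Expanding each <count><char> pair:
  7B -> 'BBBBBBB'
  8A -> 'AAAAAAAA'
  5B -> 'BBBBB'
  7B -> 'BBBBBBB'

Decoded = BBBBBBBAAAAAAAABBBBBBBBBBBB


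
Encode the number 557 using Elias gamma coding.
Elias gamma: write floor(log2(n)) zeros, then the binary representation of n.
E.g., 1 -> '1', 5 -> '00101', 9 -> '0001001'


num_bits = floor(log2(557)) + 1 = 10
leading_zeros = num_bits - 1 = 9
binary(557) = 1000101101

Elias gamma(557) = '000000000' + '1000101101' = 0000000001000101101 (19 bits)


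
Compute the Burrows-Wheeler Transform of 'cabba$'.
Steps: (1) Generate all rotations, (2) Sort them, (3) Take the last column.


Rotations (sorted):
  0: $cabba -> last char: a
  1: a$cabb -> last char: b
  2: abba$c -> last char: c
  3: ba$cab -> last char: b
  4: bba$ca -> last char: a
  5: cabba$ -> last char: $


BWT = abcba$


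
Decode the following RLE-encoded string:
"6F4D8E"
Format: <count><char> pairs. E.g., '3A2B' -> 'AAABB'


Expanding each <count><char> pair:
  6F -> 'FFFFFF'
  4D -> 'DDDD'
  8E -> 'EEEEEEEE'

Decoded = FFFFFFDDDDEEEEEEEE


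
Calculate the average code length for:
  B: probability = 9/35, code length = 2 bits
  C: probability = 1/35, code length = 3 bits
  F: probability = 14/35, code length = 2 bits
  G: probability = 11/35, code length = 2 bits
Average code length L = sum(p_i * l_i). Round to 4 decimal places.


Weighted contributions p_i * l_i:
  B: (9/35) * 2 = 18/35
  C: (1/35) * 3 = 3/35
  F: (14/35) * 2 = 28/35
  G: (11/35) * 2 = 22/35
Sum = (18 + 3 + 28 + 22)/35 = 71/35

L = 71/35 = 2.0286 bits/symbol


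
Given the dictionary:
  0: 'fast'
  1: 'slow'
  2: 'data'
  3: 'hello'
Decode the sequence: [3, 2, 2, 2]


Look up each index in the dictionary:
  3 -> 'hello'
  2 -> 'data'
  2 -> 'data'
  2 -> 'data'

Decoded: "hello data data data"


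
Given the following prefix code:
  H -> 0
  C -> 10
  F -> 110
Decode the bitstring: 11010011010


Decoding step by step:
Bits 110 -> F
Bits 10 -> C
Bits 0 -> H
Bits 110 -> F
Bits 10 -> C


Decoded message: FCHFC


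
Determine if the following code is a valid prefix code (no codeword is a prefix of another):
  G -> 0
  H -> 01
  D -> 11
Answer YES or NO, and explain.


Checking each pair (does one codeword prefix another?):
  G='0' vs H='01': prefix -- VIOLATION

NO -- this is NOT a valid prefix code. G (0) is a prefix of H (01).


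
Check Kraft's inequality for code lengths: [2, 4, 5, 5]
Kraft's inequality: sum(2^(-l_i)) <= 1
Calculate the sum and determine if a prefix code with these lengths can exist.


Sum = 2^(-2) + 2^(-4) + 2^(-5) + 2^(-5)
    = 0.25 + 0.0625 + 0.03125 + 0.03125
    = 12/32 = 0.375
Since 0.375 <= 1, Kraft's inequality IS satisfied.
A prefix code with these lengths CAN exist.

Kraft sum = 0.375. Satisfied.


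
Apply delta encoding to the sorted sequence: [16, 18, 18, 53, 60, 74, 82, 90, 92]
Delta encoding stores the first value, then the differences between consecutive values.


First value: 16
Deltas:
  18 - 16 = 2
  18 - 18 = 0
  53 - 18 = 35
  60 - 53 = 7
  74 - 60 = 14
  82 - 74 = 8
  90 - 82 = 8
  92 - 90 = 2


Delta encoded: [16, 2, 0, 35, 7, 14, 8, 8, 2]


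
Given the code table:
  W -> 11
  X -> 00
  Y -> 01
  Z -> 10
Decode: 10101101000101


Decoding:
10 -> Z
10 -> Z
11 -> W
01 -> Y
00 -> X
01 -> Y
01 -> Y


Result: ZZWYXYY


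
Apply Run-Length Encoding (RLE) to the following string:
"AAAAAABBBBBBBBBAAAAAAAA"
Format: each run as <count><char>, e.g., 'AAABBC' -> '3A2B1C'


Scanning runs left to right:
  i=0: run of 'A' x 6 -> '6A'
  i=6: run of 'B' x 9 -> '9B'
  i=15: run of 'A' x 8 -> '8A'

RLE = 6A9B8A


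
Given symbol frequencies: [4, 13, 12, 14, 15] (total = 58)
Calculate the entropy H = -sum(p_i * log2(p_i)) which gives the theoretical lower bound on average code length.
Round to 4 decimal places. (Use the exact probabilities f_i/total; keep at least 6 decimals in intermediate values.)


Per-symbol terms -p_i * log2(p_i) with p_i = f_i/58:
  p = 4/58 = 0.068966: log2(p) = -3.857981, -p*log2(p) = 0.266068
  p = 13/58 = 0.224138: log2(p) = -2.157541, -p*log2(p) = 0.483587
  p = 12/58 = 0.206897: log2(p) = -2.273018, -p*log2(p) = 0.470280
  p = 14/58 = 0.241379: log2(p) = -2.050626, -p*log2(p) = 0.494979
  p = 15/58 = 0.258621: log2(p) = -1.951090, -p*log2(p) = 0.504592
H = 0.266068 + 0.483587 + 0.470280 + 0.494979 + 0.504592 = 2.219506

H = 2.2195 bits/symbol


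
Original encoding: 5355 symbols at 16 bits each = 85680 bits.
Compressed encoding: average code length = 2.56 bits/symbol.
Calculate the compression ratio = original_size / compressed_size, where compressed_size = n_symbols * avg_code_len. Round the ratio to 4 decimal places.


original_size = n_symbols * orig_bits = 5355 * 16 = 85680 bits
compressed_size = n_symbols * avg_code_len = 5355 * 2.56 = 13708.8 bits
ratio = original_size / compressed_size = 85680 / 13708.8 = 6.25

Compression ratio = 6.25


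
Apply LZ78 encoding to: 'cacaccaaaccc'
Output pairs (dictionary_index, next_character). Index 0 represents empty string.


LZ78 encoding steps:
Dictionary: {0: ''}
Step 1: w='' (idx 0), next='c' -> output (0, 'c'), add 'c' as idx 1
Step 2: w='' (idx 0), next='a' -> output (0, 'a'), add 'a' as idx 2
Step 3: w='c' (idx 1), next='a' -> output (1, 'a'), add 'ca' as idx 3
Step 4: w='c' (idx 1), next='c' -> output (1, 'c'), add 'cc' as idx 4
Step 5: w='a' (idx 2), next='a' -> output (2, 'a'), add 'aa' as idx 5
Step 6: w='a' (idx 2), next='c' -> output (2, 'c'), add 'ac' as idx 6
Step 7: w='cc' (idx 4), end of input -> output (4, '')


Encoded: [(0, 'c'), (0, 'a'), (1, 'a'), (1, 'c'), (2, 'a'), (2, 'c'), (4, '')]


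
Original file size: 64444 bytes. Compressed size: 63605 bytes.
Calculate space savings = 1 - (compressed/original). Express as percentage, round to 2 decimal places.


ratio = compressed/original = 63605/64444 = 0.986981
savings = 1 - ratio = 1 - 0.986981 = 0.013019
as a percentage: 0.013019 * 100 = 1.3%

Space savings = 1 - 63605/64444 = 1.3%


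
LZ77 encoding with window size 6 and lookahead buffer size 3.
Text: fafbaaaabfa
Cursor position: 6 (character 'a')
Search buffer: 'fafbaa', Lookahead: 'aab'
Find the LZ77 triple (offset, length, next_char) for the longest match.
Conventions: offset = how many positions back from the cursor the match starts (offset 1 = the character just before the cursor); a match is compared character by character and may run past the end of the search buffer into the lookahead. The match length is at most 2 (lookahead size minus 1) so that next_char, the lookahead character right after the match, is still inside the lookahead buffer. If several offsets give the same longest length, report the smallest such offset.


Try each offset into the search buffer:
  offset=1 (pos 5, char 'a'): match length 2
  offset=2 (pos 4, char 'a'): match length 2
  offset=3 (pos 3, char 'b'): match length 0
  offset=4 (pos 2, char 'f'): match length 0
  offset=5 (pos 1, char 'a'): match length 1
  offset=6 (pos 0, char 'f'): match length 0
Longest match has length 2, found at offsets 1, 2; take the smallest, offset 1.
next_char = character at position 6 + 2 = 8 -> 'b'

Best match: offset=1, length=2 (matching 'aa' starting at position 5)
LZ77 triple: (1, 2, 'b')


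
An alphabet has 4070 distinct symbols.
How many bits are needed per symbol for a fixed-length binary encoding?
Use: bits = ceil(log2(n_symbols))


log2(4070) = 11.9908
Bracket: 2^11 = 2048 < 4070 <= 2^12 = 4096
So ceil(log2(4070)) = 12

bits = ceil(log2(4070)) = ceil(11.9908) = 12 bits


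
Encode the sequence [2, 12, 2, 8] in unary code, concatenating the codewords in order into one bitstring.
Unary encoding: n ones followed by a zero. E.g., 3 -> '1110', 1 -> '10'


Encode each number as n ones followed by a terminating 0:
  2 -> 110 (3 bits)
  12 -> 1111111111110 (13 bits)
  2 -> 110 (3 bits)
  8 -> 111111110 (9 bits)
Total length = 3 + 13 + 3 + 9 = 28 bits.

Unary([2, 12, 2, 8]) = 1101111111111110110111111110 (28 bits)


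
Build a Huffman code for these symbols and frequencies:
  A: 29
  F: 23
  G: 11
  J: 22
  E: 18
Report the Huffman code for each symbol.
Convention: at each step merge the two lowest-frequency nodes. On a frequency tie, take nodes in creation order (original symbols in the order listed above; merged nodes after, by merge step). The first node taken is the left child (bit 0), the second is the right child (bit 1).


Huffman tree construction:
Step 1: Merge G(11) + E(18) = 29
Step 2: Merge J(22) + F(23) = 45
Step 3: Merge A(29) + (G+E)(29) = 58
Step 4: Merge (J+F)(45) + (A+(G+E))(58) = 103
Read each symbol's code off the tree from the root (left child = 0, right child = 1).

Codes:
  A: 10 (length 2)
  F: 01 (length 2)
  G: 110 (length 3)
  J: 00 (length 2)
  E: 111 (length 3)
Average code length: 235/103 = 2.2816 bits/symbol


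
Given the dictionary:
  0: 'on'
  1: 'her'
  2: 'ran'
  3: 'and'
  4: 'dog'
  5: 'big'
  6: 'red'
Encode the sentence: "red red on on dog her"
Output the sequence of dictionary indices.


Look up each word in the dictionary:
  'red' -> 6
  'red' -> 6
  'on' -> 0
  'on' -> 0
  'dog' -> 4
  'her' -> 1

Encoded: [6, 6, 0, 0, 4, 1]


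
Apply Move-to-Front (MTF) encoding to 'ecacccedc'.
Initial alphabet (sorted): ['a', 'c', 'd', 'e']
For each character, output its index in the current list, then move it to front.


MTF encoding:
'e': index 3 in ['a', 'c', 'd', 'e'] -> ['e', 'a', 'c', 'd']
'c': index 2 in ['e', 'a', 'c', 'd'] -> ['c', 'e', 'a', 'd']
'a': index 2 in ['c', 'e', 'a', 'd'] -> ['a', 'c', 'e', 'd']
'c': index 1 in ['a', 'c', 'e', 'd'] -> ['c', 'a', 'e', 'd']
'c': index 0 in ['c', 'a', 'e', 'd'] -> ['c', 'a', 'e', 'd']
'c': index 0 in ['c', 'a', 'e', 'd'] -> ['c', 'a', 'e', 'd']
'e': index 2 in ['c', 'a', 'e', 'd'] -> ['e', 'c', 'a', 'd']
'd': index 3 in ['e', 'c', 'a', 'd'] -> ['d', 'e', 'c', 'a']
'c': index 2 in ['d', 'e', 'c', 'a'] -> ['c', 'd', 'e', 'a']


Output: [3, 2, 2, 1, 0, 0, 2, 3, 2]


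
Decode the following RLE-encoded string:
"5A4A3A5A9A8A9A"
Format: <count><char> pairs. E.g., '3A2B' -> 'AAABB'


Expanding each <count><char> pair:
  5A -> 'AAAAA'
  4A -> 'AAAA'
  3A -> 'AAA'
  5A -> 'AAAAA'
  9A -> 'AAAAAAAAA'
  8A -> 'AAAAAAAA'
  9A -> 'AAAAAAAAA'

Decoded = AAAAAAAAAAAAAAAAAAAAAAAAAAAAAAAAAAAAAAAAAAA


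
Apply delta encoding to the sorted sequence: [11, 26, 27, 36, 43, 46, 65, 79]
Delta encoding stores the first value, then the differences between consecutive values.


First value: 11
Deltas:
  26 - 11 = 15
  27 - 26 = 1
  36 - 27 = 9
  43 - 36 = 7
  46 - 43 = 3
  65 - 46 = 19
  79 - 65 = 14


Delta encoded: [11, 15, 1, 9, 7, 3, 19, 14]
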